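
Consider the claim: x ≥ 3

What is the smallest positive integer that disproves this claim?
Testing positive integers:
x = 1: 1 ≥ 3 — FAILS  ← smallest positive counterexample

Answer: x = 1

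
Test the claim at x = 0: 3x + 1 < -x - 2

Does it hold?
x = 0: LHS = 3·0 + 1 = 1, RHS = -0 - 2 = -2; 1 < -2 — FAILS

The relation fails at x = 0, so x = 0 is a counterexample.

Answer: No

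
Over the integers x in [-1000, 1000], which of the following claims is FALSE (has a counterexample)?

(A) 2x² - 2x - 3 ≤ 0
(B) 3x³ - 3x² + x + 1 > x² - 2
(A) x = -1: LHS = 2·(-1)² - 2·(-1) - 3 = 1; 1 ≤ 0 — FAILS
(B) x = -1: LHS = 3·(-1)³ - 3·(-1)² + (-1) + 1 = -6, RHS = (-1)² - 2 = -1; -6 > -1 — FAILS

Answer: Both A and B are false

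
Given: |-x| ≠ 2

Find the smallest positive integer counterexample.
Testing positive integers:
x = 1: LHS = |-1| = 1; 1 ≠ 2 — holds
x = 2: LHS = |-2| = 2; 2 ≠ 2 — FAILS  ← smallest positive counterexample

Answer: x = 2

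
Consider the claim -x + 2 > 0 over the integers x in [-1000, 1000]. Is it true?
The claim fails at x = 2:
x = 2: LHS = -2 + 2 = 0; 0 > 0 — FAILS

Because a single integer refutes it, the statement is false.

Answer: False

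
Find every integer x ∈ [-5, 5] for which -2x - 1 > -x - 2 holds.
Holds for: {-5, -4, -3, -2, -1, 0}
Fails for: {1, 2, 3, 4, 5}

Answer: {-5, -4, -3, -2, -1, 0}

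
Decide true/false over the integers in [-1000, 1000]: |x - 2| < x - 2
The claim fails at x = 0:
x = 0: LHS = |0 - 2| = |-2| = 2, RHS = 0 - 2 = -2; 2 < -2 — FAILS

Because a single integer refutes it, the statement is false.

Answer: False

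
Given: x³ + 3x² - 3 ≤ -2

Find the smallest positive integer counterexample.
Testing positive integers:
x = 1: LHS = 1³ + 3·1² - 3 = 1; 1 ≤ -2 — FAILS  ← smallest positive counterexample

Answer: x = 1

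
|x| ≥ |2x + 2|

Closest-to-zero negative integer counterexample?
Testing negative integers from -1 downward:
x = -1: LHS = |-1| = 1, RHS = |2·(-1) + 2| = |0| = 0; 1 ≥ 0 — holds
x = -2: LHS = |-2| = 2, RHS = |2·(-2) + 2| = |-2| = 2; 2 ≥ 2 — holds
x = -3: LHS = |-3| = 3, RHS = |2·(-3) + 2| = |-4| = 4; 3 ≥ 4 — FAILS  ← closest negative counterexample to 0

Answer: x = -3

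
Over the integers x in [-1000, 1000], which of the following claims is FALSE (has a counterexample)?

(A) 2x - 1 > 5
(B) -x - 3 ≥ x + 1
(A) x = 0: LHS = 2·0 - 1 = -1; -1 > 5 — FAILS
(B) x = 0: LHS = -0 - 3 = -3, RHS = 0 + 1 = 1; -3 ≥ 1 — FAILS

Answer: Both A and B are false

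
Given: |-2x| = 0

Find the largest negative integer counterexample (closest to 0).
Testing negative integers from -1 downward:
x = -1: LHS = |-2·(-1)| = |2| = 2; 2 = 0 — FAILS  ← closest negative counterexample to 0

Answer: x = -1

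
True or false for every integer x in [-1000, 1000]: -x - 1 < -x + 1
Over all integers in [-1000, 1000], LHS − RHS is largest at x = 0, where it equals -2:
x = 0: LHS = -0 - 1 = -1, RHS = -0 + 1 = 1; -1 < 1 — holds
At the ends of the range:
x = -1000: LHS = -(-1000) - 1 = 999, RHS = -(-1000) + 1 = 1001; 999 < 1001 — holds
x = 1000: LHS = -1000 - 1 = -1001, RHS = -1000 + 1 = -999; -1001 < -999 — holds
Hence LHS − RHS is never zero or positive, i.e. LHS < RHS throughout, so the relation holds for every integer in [-1000, 1000].

No counterexample exists.

Answer: True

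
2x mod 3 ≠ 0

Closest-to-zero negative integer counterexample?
Testing negative integers from -1 downward:
x = -1: LHS = (2·(-1)) mod 3 = (-2) mod 3 = 1; 1 ≠ 0 — holds
x = -2: LHS = (2·(-2)) mod 3 = (-4) mod 3 = 2; 2 ≠ 0 — holds
x = -3: LHS = (2·(-3)) mod 3 = (-6) mod 3 = 0; 0 ≠ 0 — FAILS  ← closest negative counterexample to 0

Answer: x = -3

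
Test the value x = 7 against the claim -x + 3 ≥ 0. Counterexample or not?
Substitute x = 7 into the relation:
x = 7: LHS = -7 + 3 = -4; -4 ≥ 0 — FAILS

Since the claim fails at x = 7, this value is a counterexample.

Answer: Yes, x = 7 is a counterexample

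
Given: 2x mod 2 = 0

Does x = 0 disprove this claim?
Substitute x = 0 into the relation:
x = 0: LHS = (2·0) mod 2 = 0 mod 2 = 0; 0 = 0 — holds

The relation holds at x = 0, so it is not a counterexample.

Answer: No, x = 0 is not a counterexample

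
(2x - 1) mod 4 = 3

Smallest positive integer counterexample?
Testing positive integers:
x = 1: LHS = (2·1 - 1) mod 4 = 1 mod 4 = 1; 1 = 3 — FAILS  ← smallest positive counterexample

Answer: x = 1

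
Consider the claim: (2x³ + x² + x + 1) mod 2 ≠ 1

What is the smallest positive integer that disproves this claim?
Testing positive integers:
x = 1: LHS = (2·1³ + 1² + 1 + 1) mod 2 = 5 mod 2 = 1; 1 ≠ 1 — FAILS  ← smallest positive counterexample

Answer: x = 1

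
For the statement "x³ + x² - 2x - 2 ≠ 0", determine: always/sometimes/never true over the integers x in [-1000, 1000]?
Holds at x = 0: LHS = 0³ + 0² - 2·0 - 2 = -2; -2 ≠ 0 — holds
Fails at x = -1: LHS = (-1)³ + (-1)² - 2·(-1) - 2 = 0; 0 ≠ 0 — FAILS
It is satisfied by some integers in the range but not all.

Answer: Sometimes true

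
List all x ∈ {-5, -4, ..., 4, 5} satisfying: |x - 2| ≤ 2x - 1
Holds for: {1, 2, 3, 4, 5}
Fails for: {-5, -4, -3, -2, -1, 0}

Answer: {1, 2, 3, 4, 5}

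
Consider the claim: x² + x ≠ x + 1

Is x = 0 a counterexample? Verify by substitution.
Substitute x = 0 into the relation:
x = 0: LHS = 0² + 0 = 0, RHS = 0 + 1 = 1; 0 ≠ 1 — holds

The claim holds here, so x = 0 is not a counterexample. (A counterexample exists elsewhere, e.g. x = 1.)

Answer: No, x = 0 is not a counterexample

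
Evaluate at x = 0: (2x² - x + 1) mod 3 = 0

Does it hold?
x = 0: LHS = (2·0² - 0 + 1) mod 3 = 1 mod 3 = 1; 1 = 0 — FAILS

The relation fails at x = 0, so x = 0 is a counterexample.

Answer: No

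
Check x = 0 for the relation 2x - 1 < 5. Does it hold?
x = 0: LHS = 2·0 - 1 = -1; -1 < 5 — holds

The relation is satisfied at x = 0.

Answer: Yes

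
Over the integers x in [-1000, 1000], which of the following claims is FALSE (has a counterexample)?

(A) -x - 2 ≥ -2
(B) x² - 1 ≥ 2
(A) x = 1: LHS = -1 - 2 = -3; -3 ≥ -2 — FAILS
(B) x = 0: LHS = 0² - 1 = -1; -1 ≥ 2 — FAILS

Answer: Both A and B are false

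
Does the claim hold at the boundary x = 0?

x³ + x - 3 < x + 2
x = 0: LHS = 0³ + 0 - 3 = -3, RHS = 0 + 2 = 2; -3 < 2 — holds

The relation is satisfied at x = 0.

Answer: Yes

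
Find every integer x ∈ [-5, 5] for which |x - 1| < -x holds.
Over all integers in [-5, 5], LHS − RHS is smallest at x = 0, where it equals 1:
x = 0: LHS = |0 - 1| = |-1| = 1, RHS = -0 = 0; 1 < 0 — FAILS
At the ends of the range:
x = -5: LHS = |(-5) - 1| = |-6| = 6, RHS = -(-5) = 5; 6 < 5 — FAILS
x = 5: LHS = |5 - 1| = |4| = 4; 4 < -5 — FAILS
Hence LHS − RHS is never negative, i.e. LHS ≥ RHS throughout, so the claimed relation (<) fails for every integer in [-5, 5].

Answer: None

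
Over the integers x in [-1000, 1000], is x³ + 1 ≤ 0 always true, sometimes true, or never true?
Holds at x = -1: LHS = (-1)³ + 1 = 0; 0 ≤ 0 — holds
Fails at x = 0: LHS = 0³ + 1 = 1; 1 ≤ 0 — FAILS
It is satisfied by some integers in the range but not all.

Answer: Sometimes true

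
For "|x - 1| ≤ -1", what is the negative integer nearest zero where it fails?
Testing negative integers from -1 downward:
x = -1: LHS = |(-1) - 1| = |-2| = 2; 2 ≤ -1 — FAILS  ← closest negative counterexample to 0

Answer: x = -1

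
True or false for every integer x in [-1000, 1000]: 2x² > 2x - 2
Over all integers in [-1000, 1000], LHS − RHS is smallest at x = 0, where it equals 2:
x = 0: LHS = 2·0² = 0, RHS = 2·0 - 2 = -2; 0 > -2 — holds
At the ends of the range:
x = -1000: LHS = 2·(-1000)² = 2000000, RHS = 2·(-1000) - 2 = -2002; 2000000 > -2002 — holds
x = 1000: LHS = 2·1000² = 2000000, RHS = 2·1000 - 2 = 1998; 2000000 > 1998 — holds
Hence LHS − RHS is never zero or negative, i.e. LHS > RHS throughout, so the relation holds for every integer in [-1000, 1000].

No counterexample exists.

Answer: True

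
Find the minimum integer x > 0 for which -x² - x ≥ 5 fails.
Testing positive integers:
x = 1: LHS = -1² - 1 = -2; -2 ≥ 5 — FAILS  ← smallest positive counterexample

Answer: x = 1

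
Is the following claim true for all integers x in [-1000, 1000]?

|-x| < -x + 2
The claim fails at x = 1:
x = 1: LHS = |-1| = 1, RHS = -1 + 2 = 1; 1 < 1 — FAILS

Because a single integer refutes it, the statement is false.

Answer: False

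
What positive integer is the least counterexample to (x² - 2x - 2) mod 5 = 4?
Testing positive integers:
x = 1: LHS = (1² - 2·1 - 2) mod 5 = (-3) mod 5 = 2; 2 = 4 — FAILS  ← smallest positive counterexample

Answer: x = 1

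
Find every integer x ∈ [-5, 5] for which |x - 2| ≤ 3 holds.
Holds for: {-1, 0, 1, 2, 3, 4, 5}
Fails for: {-5, -4, -3, -2}

Answer: {-1, 0, 1, 2, 3, 4, 5}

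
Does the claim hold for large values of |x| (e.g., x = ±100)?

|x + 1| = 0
x = 100: LHS = |100 + 1| = |101| = 101; 101 = 0 — FAILS
x = -100: LHS = |(-100) + 1| = |-99| = 99; 99 = 0 — FAILS

Answer: No, fails for both x = 100 and x = -100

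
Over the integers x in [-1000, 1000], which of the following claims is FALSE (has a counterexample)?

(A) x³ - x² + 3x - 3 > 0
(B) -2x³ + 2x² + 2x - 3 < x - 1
(A) x = 0: LHS = 0³ - 0² + 3·0 - 3 = -3; -3 > 0 — FAILS
(B) x = -1: LHS = -2·(-1)³ + 2·(-1)² + 2·(-1) - 3 = -1, RHS = (-1) - 1 = -2; -1 < -2 — FAILS

Answer: Both A and B are false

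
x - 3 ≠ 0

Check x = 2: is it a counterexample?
Substitute x = 2 into the relation:
x = 2: LHS = 2 - 3 = -1; -1 ≠ 0 — holds

The claim holds here, so x = 2 is not a counterexample. (A counterexample exists elsewhere, e.g. x = 3.)

Answer: No, x = 2 is not a counterexample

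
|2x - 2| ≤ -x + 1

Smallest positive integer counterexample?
Testing positive integers:
x = 1: LHS = |2·1 - 2| = |0| = 0, RHS = -1 + 1 = 0; 0 ≤ 0 — holds
x = 2: LHS = |2·2 - 2| = |2| = 2, RHS = -2 + 1 = -1; 2 ≤ -1 — FAILS  ← smallest positive counterexample

Answer: x = 2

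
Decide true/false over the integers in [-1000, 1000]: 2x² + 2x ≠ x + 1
The claim fails at x = -1:
x = -1: LHS = 2·(-1)² + 2·(-1) = 0, RHS = (-1) + 1 = 0; 0 ≠ 0 — FAILS

Because a single integer refutes it, the statement is false.

Answer: False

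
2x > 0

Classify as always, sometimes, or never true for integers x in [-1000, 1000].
Holds at x = 1: LHS = 2·1 = 2; 2 > 0 — holds
Fails at x = 0: LHS = 2·0 = 0; 0 > 0 — FAILS
It is satisfied by some integers in the range but not all.

Answer: Sometimes true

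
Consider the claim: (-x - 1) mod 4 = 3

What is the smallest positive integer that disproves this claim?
Testing positive integers:
x = 1: LHS = (-1 - 1) mod 4 = (-2) mod 4 = 2; 2 = 3 — FAILS  ← smallest positive counterexample

Answer: x = 1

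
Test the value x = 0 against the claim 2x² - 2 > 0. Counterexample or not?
Substitute x = 0 into the relation:
x = 0: LHS = 2·0² - 2 = -2; -2 > 0 — FAILS

Since the claim fails at x = 0, this value is a counterexample.

Answer: Yes, x = 0 is a counterexample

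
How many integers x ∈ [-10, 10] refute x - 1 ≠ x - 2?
Over all integers in [-10, 10], LHS − RHS is always positive; it is smallest at x = 0, where it equals 1:
x = 0: LHS = 0 - 1 = -1, RHS = 0 - 2 = -2; -1 ≠ -2 — holds
At the ends of the range:
x = -10: LHS = (-10) - 1 = -11, RHS = (-10) - 2 = -12; -11 ≠ -12 — holds
x = 10: LHS = 10 - 1 = 9, RHS = 10 - 2 = 8; 9 ≠ 8 — holds
Hence LHS − RHS is never 0, i.e. the two sides are never equal, so the relation holds for every integer in [-10, 10].

No counterexample appears in that range.

Answer: 0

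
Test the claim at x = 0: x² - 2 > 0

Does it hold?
x = 0: LHS = 0² - 2 = -2; -2 > 0 — FAILS

The relation fails at x = 0, so x = 0 is a counterexample.

Answer: No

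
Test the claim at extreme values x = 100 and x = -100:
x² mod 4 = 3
x = 100: LHS = (100²) mod 4 = 10000 mod 4 = 0; 0 = 3 — FAILS
x = -100: LHS = ((-100)²) mod 4 = 10000 mod 4 = 0; 0 = 3 — FAILS

Answer: No, fails for both x = 100 and x = -100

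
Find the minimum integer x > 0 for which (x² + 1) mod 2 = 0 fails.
Testing positive integers:
x = 1: LHS = (1² + 1) mod 2 = 2 mod 2 = 0; 0 = 0 — holds
x = 2: LHS = (2² + 1) mod 2 = 5 mod 2 = 1; 1 = 0 — FAILS  ← smallest positive counterexample

Answer: x = 2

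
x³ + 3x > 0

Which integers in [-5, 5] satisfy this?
Holds for: {1, 2, 3, 4, 5}
Fails for: {-5, -4, -3, -2, -1, 0}

Answer: {1, 2, 3, 4, 5}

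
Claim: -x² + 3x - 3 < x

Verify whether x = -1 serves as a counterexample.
Substitute x = -1 into the relation:
x = -1: LHS = -(-1)² + 3·(-1) - 3 = -7; -7 < -1 — holds

The relation holds at x = -1, so it is not a counterexample.

Answer: No, x = -1 is not a counterexample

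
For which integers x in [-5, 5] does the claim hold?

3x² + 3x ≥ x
Over all integers in [-5, 5], LHS − RHS is smallest at x = 0, where it equals 0:
x = 0: LHS = 3·0² + 3·0 = 0; 0 ≥ 0 — holds
At the ends of the range:
x = -5: LHS = 3·(-5)² + 3·(-5) = 60; 60 ≥ -5 — holds
x = 5: LHS = 3·5² + 3·5 = 90; 90 ≥ 5 — holds
Hence LHS − RHS is never negative, i.e. LHS ≥ RHS throughout, so the relation holds for every integer in [-5, 5].

Answer: All integers in [-5, 5]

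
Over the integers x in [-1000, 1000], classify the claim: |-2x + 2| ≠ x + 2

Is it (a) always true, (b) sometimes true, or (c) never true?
Holds at x = 1: LHS = |-2·1 + 2| = |0| = 0, RHS = 1 + 2 = 3; 0 ≠ 3 — holds
Fails at x = 0: LHS = |-2·0 + 2| = |2| = 2, RHS = 0 + 2 = 2; 2 ≠ 2 — FAILS
It is satisfied by some integers in the range but not all.

Answer: Sometimes true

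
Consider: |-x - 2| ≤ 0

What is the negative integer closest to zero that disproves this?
Testing negative integers from -1 downward:
x = -1: LHS = |-(-1) - 2| = |-1| = 1; 1 ≤ 0 — FAILS  ← closest negative counterexample to 0

Answer: x = -1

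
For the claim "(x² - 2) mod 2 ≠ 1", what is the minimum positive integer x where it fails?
Testing positive integers:
x = 1: LHS = (1² - 2) mod 2 = (-1) mod 2 = 1; 1 ≠ 1 — FAILS  ← smallest positive counterexample

Answer: x = 1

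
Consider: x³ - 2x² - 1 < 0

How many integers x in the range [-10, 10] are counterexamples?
Counterexamples in [-10, 10]: {3, 4, 5, 6, 7, 8, 9, 10}.

Counting them gives 8 values.

Answer: 8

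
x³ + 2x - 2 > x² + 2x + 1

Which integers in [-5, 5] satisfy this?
Holds for: {2, 3, 4, 5}
Fails for: {-5, -4, -3, -2, -1, 0, 1}

Answer: {2, 3, 4, 5}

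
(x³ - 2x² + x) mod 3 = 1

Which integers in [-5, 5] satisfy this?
For a polynomial with integer coefficients, its value mod 3 depends only on x mod 3, so it suffices to check one representative of each residue class, x = 0, 1, 2:
x = 0: LHS = (0³ - 2·0² + 0) mod 3 = 0 mod 3 = 0; 0 = 1 — FAILS
x = 1: LHS = (1³ - 2·1² + 1) mod 3 = 0 mod 3 = 0; 0 = 1 — FAILS
x = 2: LHS = (2³ - 2·2² + 2) mod 3 = 2 mod 3 = 2; 2 = 1 — FAILS
The relation fails in every residue class, so the claimed relation (=) fails for every integer in [-5, 5].

Answer: None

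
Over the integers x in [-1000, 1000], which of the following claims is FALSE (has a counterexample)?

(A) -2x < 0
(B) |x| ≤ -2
(A) x = 0: LHS = -2·0 = 0; 0 < 0 — FAILS
(B) x = 0: LHS = |0| = 0; 0 ≤ -2 — FAILS

Answer: Both A and B are false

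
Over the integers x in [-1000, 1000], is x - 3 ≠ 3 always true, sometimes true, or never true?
Holds at x = 0: LHS = 0 - 3 = -3; -3 ≠ 3 — holds
Fails at x = 6: LHS = 6 - 3 = 3; 3 ≠ 3 — FAILS
It is satisfied by some integers in the range but not all.

Answer: Sometimes true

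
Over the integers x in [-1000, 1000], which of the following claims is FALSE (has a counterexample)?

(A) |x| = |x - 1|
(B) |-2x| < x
(A) x = 0: LHS = |0| = 0, RHS = |0 - 1| = |-1| = 1; 0 = 1 — FAILS
(B) x = 0: LHS = |-2·0| = |0| = 0; 0 < 0 — FAILS

Answer: Both A and B are false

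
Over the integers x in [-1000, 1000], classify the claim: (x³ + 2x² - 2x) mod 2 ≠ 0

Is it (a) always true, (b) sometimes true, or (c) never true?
Holds at x = 1: LHS = (1³ + 2·1² - 2·1) mod 2 = 1 mod 2 = 1; 1 ≠ 0 — holds
Fails at x = 0: LHS = (0³ + 2·0² - 2·0) mod 2 = 0 mod 2 = 0; 0 ≠ 0 — FAILS
It is satisfied by some integers in the range but not all.

Answer: Sometimes true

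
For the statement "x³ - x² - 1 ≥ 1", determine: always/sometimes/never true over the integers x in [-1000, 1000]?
Holds at x = 2: LHS = 2³ - 2² - 1 = 3; 3 ≥ 1 — holds
Fails at x = 0: LHS = 0³ - 0² - 1 = -1; -1 ≥ 1 — FAILS
It is satisfied by some integers in the range but not all.

Answer: Sometimes true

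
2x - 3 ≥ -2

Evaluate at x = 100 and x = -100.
x = 100: LHS = 2·100 - 3 = 197; 197 ≥ -2 — holds
x = -100: LHS = 2·(-100) - 3 = -203; -203 ≥ -2 — FAILS

Answer: Partially: holds for x = 100, fails for x = -100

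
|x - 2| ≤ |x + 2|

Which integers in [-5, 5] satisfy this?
Holds for: {0, 1, 2, 3, 4, 5}
Fails for: {-5, -4, -3, -2, -1}

Answer: {0, 1, 2, 3, 4, 5}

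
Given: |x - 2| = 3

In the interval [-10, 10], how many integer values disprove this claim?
Counterexamples in [-10, 10]: {-10, -9, -8, -7, -6, -5, -4, -3, -2, 0, 1, 2, 3, 4, 6, 7, 8, 9, 10}.

Counting them gives 19 values.

Answer: 19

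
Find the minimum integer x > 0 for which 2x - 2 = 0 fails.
Testing positive integers:
x = 1: LHS = 2·1 - 2 = 0; 0 = 0 — holds
x = 2: LHS = 2·2 - 2 = 2; 2 = 0 — FAILS  ← smallest positive counterexample

Answer: x = 2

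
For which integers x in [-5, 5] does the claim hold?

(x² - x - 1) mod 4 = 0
For a polynomial with integer coefficients, its value mod 4 depends only on x mod 4, so it suffices to check one representative of each residue class, x = 0, 1, 2, 3:
x = 0: LHS = (0² - 0 - 1) mod 4 = (-1) mod 4 = 3; 3 = 0 — FAILS
x = 1: LHS = (1² - 1 - 1) mod 4 = (-1) mod 4 = 3; 3 = 0 — FAILS
x = 2: LHS = (2² - 2 - 1) mod 4 = 1 mod 4 = 1; 1 = 0 — FAILS
x = 3: LHS = (3² - 3 - 1) mod 4 = 5 mod 4 = 1; 1 = 0 — FAILS
The relation fails in every residue class, so the claimed relation (=) fails for every integer in [-5, 5].

Answer: None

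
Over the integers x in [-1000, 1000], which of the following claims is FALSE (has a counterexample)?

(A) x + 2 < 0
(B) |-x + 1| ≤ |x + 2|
(A) x = 0: LHS = 0 + 2 = 2; 2 < 0 — FAILS
(B) x = -1: LHS = |-(-1) + 1| = |2| = 2, RHS = |(-1) + 2| = |1| = 1; 2 ≤ 1 — FAILS

Answer: Both A and B are false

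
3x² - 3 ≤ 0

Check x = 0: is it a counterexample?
Substitute x = 0 into the relation:
x = 0: LHS = 3·0² - 3 = -3; -3 ≤ 0 — holds

The claim holds here, so x = 0 is not a counterexample. (A counterexample exists elsewhere, e.g. x = 2.)

Answer: No, x = 0 is not a counterexample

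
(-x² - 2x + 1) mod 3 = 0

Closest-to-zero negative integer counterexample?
Testing negative integers from -1 downward:
x = -1: LHS = (-(-1)² - 2·(-1) + 1) mod 3 = 2 mod 3 = 2; 2 = 0 — FAILS  ← closest negative counterexample to 0

Answer: x = -1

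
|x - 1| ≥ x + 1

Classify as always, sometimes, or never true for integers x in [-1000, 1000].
Holds at x = 0: LHS = |0 - 1| = |-1| = 1, RHS = 0 + 1 = 1; 1 ≥ 1 — holds
Fails at x = 1: LHS = |1 - 1| = |0| = 0, RHS = 1 + 1 = 2; 0 ≥ 2 — FAILS
It is satisfied by some integers in the range but not all.

Answer: Sometimes true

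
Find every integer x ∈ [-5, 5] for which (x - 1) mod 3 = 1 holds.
Holds for: {-4, -1, 2, 5}
Fails for: {-5, -3, -2, 0, 1, 3, 4}

Answer: {-4, -1, 2, 5}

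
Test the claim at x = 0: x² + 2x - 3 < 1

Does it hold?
x = 0: LHS = 0² + 2·0 - 3 = -3; -3 < 1 — holds

The relation is satisfied at x = 0.

Answer: Yes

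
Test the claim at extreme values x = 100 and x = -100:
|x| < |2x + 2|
x = 100: LHS = |100| = 100, RHS = |2·100 + 2| = |202| = 202; 100 < 202 — holds
x = -100: LHS = |-100| = 100, RHS = |2·(-100) + 2| = |-198| = 198; 100 < 198 — holds

Answer: Yes, holds for both x = 100 and x = -100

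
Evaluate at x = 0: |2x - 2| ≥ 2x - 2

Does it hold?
x = 0: LHS = |2·0 - 2| = |-2| = 2, RHS = 2·0 - 2 = -2; 2 ≥ -2 — holds

The relation is satisfied at x = 0.

Answer: Yes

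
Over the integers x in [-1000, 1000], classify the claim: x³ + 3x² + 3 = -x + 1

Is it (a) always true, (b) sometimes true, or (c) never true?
Track d = LHS − RHS over the integers in [-1000, 1000]. Equality would need d = 0, but d changes sign only between consecutive integers, jumping over 0:
x = -3: LHS = (-3)³ + 3·(-3)² + 3 = 3, RHS = -(-3) + 1 = 4; 3 = 4 — FAILS  (d = -1)
x = -2: LHS = (-2)³ + 3·(-2)² + 3 = 7, RHS = -(-2) + 1 = 3; 7 = 3 — FAILS  (d = 4)
Away from these crossings d keeps a constant sign, and checking every integer in [-1000, 1000] confirms d ≠ 0 throughout. Hence the two sides are never equal, so the claimed relation (=) fails for every integer in [-1000, 1000].

No integer in the range satisfies it.

Answer: Never true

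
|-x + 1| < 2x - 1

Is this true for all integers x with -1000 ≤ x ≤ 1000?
The claim fails at x = 0:
x = 0: LHS = |-0 + 1| = |1| = 1, RHS = 2·0 - 1 = -1; 1 < -1 — FAILS

Because a single integer refutes it, the statement is false.

Answer: False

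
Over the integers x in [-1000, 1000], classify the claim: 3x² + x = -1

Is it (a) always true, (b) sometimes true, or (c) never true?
Over all integers in [-1000, 1000], LHS − RHS is always positive; it is smallest at x = 0, where it equals 1:
x = 0: LHS = 3·0² + 0 = 0; 0 = -1 — FAILS
At the ends of the range:
x = -1000: LHS = 3·(-1000)² + (-1000) = 2999000; 2999000 = -1 — FAILS
x = 1000: LHS = 3·1000² + 1000 = 3001000; 3001000 = -1 — FAILS
Hence LHS − RHS is never 0, i.e. the two sides are never equal, so the claimed relation (=) fails for every integer in [-1000, 1000].

No integer in the range satisfies it.

Answer: Never true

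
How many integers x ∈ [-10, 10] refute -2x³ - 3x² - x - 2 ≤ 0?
Counterexamples in [-10, 10]: {-10, -9, -8, -7, -6, -5, -4, -3, -2}.

Counting them gives 9 values.

Answer: 9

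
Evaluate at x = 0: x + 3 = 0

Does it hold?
x = 0: LHS = 0 + 3 = 3; 3 = 0 — FAILS

The relation fails at x = 0, so x = 0 is a counterexample.

Answer: No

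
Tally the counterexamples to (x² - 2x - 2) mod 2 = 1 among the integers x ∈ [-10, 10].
Counterexamples in [-10, 10]: {-10, -8, -6, -4, -2, 0, 2, 4, 6, 8, 10}.

Counting them gives 11 values.

Answer: 11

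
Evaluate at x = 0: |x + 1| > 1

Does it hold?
x = 0: LHS = |0 + 1| = |1| = 1; 1 > 1 — FAILS

The relation fails at x = 0, so x = 0 is a counterexample.

Answer: No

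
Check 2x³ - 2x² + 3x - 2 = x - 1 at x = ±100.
x = 100: LHS = 2·100³ - 2·100² + 3·100 - 2 = 1980298, RHS = 100 - 1 = 99; 1980298 = 99 — FAILS
x = -100: LHS = 2·(-100)³ - 2·(-100)² + 3·(-100) - 2 = -2020302, RHS = (-100) - 1 = -101; -2020302 = -101 — FAILS

Answer: No, fails for both x = 100 and x = -100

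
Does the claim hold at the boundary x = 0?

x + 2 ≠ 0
x = 0: LHS = 0 + 2 = 2; 2 ≠ 0 — holds

The relation is satisfied at x = 0.

Answer: Yes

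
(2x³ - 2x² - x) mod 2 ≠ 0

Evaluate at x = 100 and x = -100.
x = 100: LHS = (2·100³ - 2·100² - 100) mod 2 = 1979900 mod 2 = 0; 0 ≠ 0 — FAILS
x = -100: LHS = (2·(-100)³ - 2·(-100)² - (-100)) mod 2 = (-2019900) mod 2 = 0; 0 ≠ 0 — FAILS

Answer: No, fails for both x = 100 and x = -100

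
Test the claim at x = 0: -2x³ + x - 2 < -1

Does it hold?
x = 0: LHS = -2·0³ + 0 - 2 = -2; -2 < -1 — holds

The relation is satisfied at x = 0.

Answer: Yes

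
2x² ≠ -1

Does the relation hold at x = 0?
x = 0: LHS = 2·0² = 0; 0 ≠ -1 — holds

The relation is satisfied at x = 0.

Answer: Yes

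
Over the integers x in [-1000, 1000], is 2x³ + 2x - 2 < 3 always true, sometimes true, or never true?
Holds at x = 0: LHS = 2·0³ + 2·0 - 2 = -2; -2 < 3 — holds
Fails at x = 2: LHS = 2·2³ + 2·2 - 2 = 18; 18 < 3 — FAILS
It is satisfied by some integers in the range but not all.

Answer: Sometimes true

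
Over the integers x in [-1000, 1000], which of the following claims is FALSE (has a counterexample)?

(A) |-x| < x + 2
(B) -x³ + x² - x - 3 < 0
(A) x = -1: LHS = |-(-1)| = |1| = 1, RHS = (-1) + 2 = 1; 1 < 1 — FAILS
(B) x = -1: LHS = -(-1)³ + (-1)² - (-1) - 3 = 0; 0 < 0 — FAILS

Answer: Both A and B are false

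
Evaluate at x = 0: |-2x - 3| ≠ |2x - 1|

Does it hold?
x = 0: LHS = |-2·0 - 3| = |-3| = 3, RHS = |2·0 - 1| = |-1| = 1; 3 ≠ 1 — holds

The relation is satisfied at x = 0.

Answer: Yes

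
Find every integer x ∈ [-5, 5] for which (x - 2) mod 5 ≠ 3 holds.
Holds for: {-4, -3, -2, -1, 1, 2, 3, 4}
Fails for: {-5, 0, 5}

Answer: {-4, -3, -2, -1, 1, 2, 3, 4}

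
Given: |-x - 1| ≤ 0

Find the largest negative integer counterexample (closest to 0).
Testing negative integers from -1 downward:
x = -1: LHS = |-(-1) - 1| = |0| = 0; 0 ≤ 0 — holds
x = -2: LHS = |-(-2) - 1| = |1| = 1; 1 ≤ 0 — FAILS  ← closest negative counterexample to 0

Answer: x = -2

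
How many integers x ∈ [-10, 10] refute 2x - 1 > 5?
Counterexamples in [-10, 10]: {-10, -9, -8, -7, -6, -5, -4, -3, -2, -1, 0, 1, 2, 3}.

Counting them gives 14 values.

Answer: 14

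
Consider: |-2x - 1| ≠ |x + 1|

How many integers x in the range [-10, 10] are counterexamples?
Counterexamples in [-10, 10]: {0}.

Counting them gives 1 values.

Answer: 1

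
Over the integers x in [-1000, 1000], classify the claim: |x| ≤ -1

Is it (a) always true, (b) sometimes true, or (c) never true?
An absolute value is never negative, so the left side is ≥ 0 for every x, while the right side is -1. Tightest case in [-1000, 1000] is x = 0:
x = 0: LHS = |0| = 0; 0 ≤ -1 — FAILS
Hence LHS − RHS is never zero or negative, i.e. LHS > RHS throughout, so the claimed relation (≤) fails for every integer in [-1000, 1000].

No integer in the range satisfies it.

Answer: Never true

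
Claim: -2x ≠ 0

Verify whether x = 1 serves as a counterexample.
Substitute x = 1 into the relation:
x = 1: LHS = -2·1 = -2; -2 ≠ 0 — holds

The claim holds here, so x = 1 is not a counterexample. (A counterexample exists elsewhere, e.g. x = 0.)

Answer: No, x = 1 is not a counterexample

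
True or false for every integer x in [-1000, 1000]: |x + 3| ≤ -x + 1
The claim fails at x = 0:
x = 0: LHS = |0 + 3| = |3| = 3, RHS = -0 + 1 = 1; 3 ≤ 1 — FAILS

Because a single integer refutes it, the statement is false.

Answer: False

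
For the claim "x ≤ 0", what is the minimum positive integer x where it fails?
Testing positive integers:
x = 1: 1 ≤ 0 — FAILS  ← smallest positive counterexample

Answer: x = 1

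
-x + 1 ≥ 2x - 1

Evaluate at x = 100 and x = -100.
x = 100: LHS = -100 + 1 = -99, RHS = 2·100 - 1 = 199; -99 ≥ 199 — FAILS
x = -100: LHS = -(-100) + 1 = 101, RHS = 2·(-100) - 1 = -201; 101 ≥ -201 — holds

Answer: Partially: fails for x = 100, holds for x = -100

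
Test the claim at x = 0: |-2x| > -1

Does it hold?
x = 0: LHS = |-2·0| = |0| = 0; 0 > -1 — holds

The relation is satisfied at x = 0.

Answer: Yes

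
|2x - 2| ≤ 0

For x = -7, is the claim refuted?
Substitute x = -7 into the relation:
x = -7: LHS = |2·(-7) - 2| = |-16| = 16; 16 ≤ 0 — FAILS

Since the claim fails at x = -7, this value is a counterexample.

Answer: Yes, x = -7 is a counterexample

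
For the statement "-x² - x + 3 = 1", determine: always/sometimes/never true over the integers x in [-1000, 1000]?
Holds at x = 1: LHS = -1² - 1 + 3 = 1; 1 = 1 — holds
Fails at x = 0: LHS = -0² - 0 + 3 = 3; 3 = 1 — FAILS
It is satisfied by some integers in the range but not all.

Answer: Sometimes true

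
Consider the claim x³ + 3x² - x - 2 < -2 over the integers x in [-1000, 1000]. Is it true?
The claim fails at x = 0:
x = 0: LHS = 0³ + 3·0² - 0 - 2 = -2; -2 < -2 — FAILS

Because a single integer refutes it, the statement is false.

Answer: False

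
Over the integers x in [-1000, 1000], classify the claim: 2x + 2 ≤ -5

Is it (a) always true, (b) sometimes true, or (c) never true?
Holds at x = -4: LHS = 2·(-4) + 2 = -6; -6 ≤ -5 — holds
Fails at x = 0: LHS = 2·0 + 2 = 2; 2 ≤ -5 — FAILS
It is satisfied by some integers in the range but not all.

Answer: Sometimes true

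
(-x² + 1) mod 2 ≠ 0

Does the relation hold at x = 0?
x = 0: LHS = (-0² + 1) mod 2 = 1 mod 2 = 1; 1 ≠ 0 — holds

The relation is satisfied at x = 0.

Answer: Yes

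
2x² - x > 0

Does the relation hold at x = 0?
x = 0: LHS = 2·0² - 0 = 0; 0 > 0 — FAILS

The relation fails at x = 0, so x = 0 is a counterexample.

Answer: No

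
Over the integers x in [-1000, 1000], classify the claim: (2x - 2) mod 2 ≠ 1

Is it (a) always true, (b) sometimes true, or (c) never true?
For a polynomial with integer coefficients, its value mod 2 depends only on x mod 2, so it suffices to check one representative of each residue class, x = 0, 1:
x = 0: LHS = (2·0 - 2) mod 2 = (-2) mod 2 = 0; 0 ≠ 1 — holds
x = 1: LHS = (2·1 - 2) mod 2 = 0 mod 2 = 0; 0 ≠ 1 — holds
The relation holds in every residue class, so the relation holds for every integer in [-1000, 1000].

No counterexample exists.

Answer: Always true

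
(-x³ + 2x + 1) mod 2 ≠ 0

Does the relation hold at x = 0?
x = 0: LHS = (-0³ + 2·0 + 1) mod 2 = 1 mod 2 = 1; 1 ≠ 0 — holds

The relation is satisfied at x = 0.

Answer: Yes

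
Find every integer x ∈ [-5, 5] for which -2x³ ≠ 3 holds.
Track d = LHS − RHS over the integers in [-5, 5]. Equality would need d = 0, but d changes sign only between consecutive integers, jumping over 0:
x = -2: LHS = -2·(-2)³ = 16; 16 ≠ 3 — holds  (d = 13)
x = -1: LHS = -2·(-1)³ = 2; 2 ≠ 3 — holds  (d = -1)
Away from these crossings d keeps a constant sign, and checking every integer in [-5, 5] confirms d ≠ 0 throughout. Hence the two sides are never equal, so the relation holds for every integer in [-5, 5].

Answer: All integers in [-5, 5]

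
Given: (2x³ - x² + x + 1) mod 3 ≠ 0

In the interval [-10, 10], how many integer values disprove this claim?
Counterexamples in [-10, 10]: {-10, -8, -7, -5, -4, -2, -1, 1, 2, 4, 5, 7, 8, 10}.

Counting them gives 14 values.

Answer: 14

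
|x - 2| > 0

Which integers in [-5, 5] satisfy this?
Holds for: {-5, -4, -3, -2, -1, 0, 1, 3, 4, 5}
Fails for: {2}

Answer: {-5, -4, -3, -2, -1, 0, 1, 3, 4, 5}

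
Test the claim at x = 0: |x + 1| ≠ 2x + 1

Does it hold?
x = 0: LHS = |0 + 1| = |1| = 1, RHS = 2·0 + 1 = 1; 1 ≠ 1 — FAILS

The relation fails at x = 0, so x = 0 is a counterexample.

Answer: No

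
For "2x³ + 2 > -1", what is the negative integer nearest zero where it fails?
Testing negative integers from -1 downward:
x = -1: LHS = 2·(-1)³ + 2 = 0; 0 > -1 — holds
x = -2: LHS = 2·(-2)³ + 2 = -14; -14 > -1 — FAILS  ← closest negative counterexample to 0

Answer: x = -2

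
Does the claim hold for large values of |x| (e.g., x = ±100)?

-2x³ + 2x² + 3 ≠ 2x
x = 100: LHS = -2·100³ + 2·100² + 3 = -1979997, RHS = 2·100 = 200; -1979997 ≠ 200 — holds
x = -100: LHS = -2·(-100)³ + 2·(-100)² + 3 = 2020003, RHS = 2·(-100) = -200; 2020003 ≠ -200 — holds

Answer: Yes, holds for both x = 100 and x = -100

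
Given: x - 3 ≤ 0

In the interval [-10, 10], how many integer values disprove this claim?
Counterexamples in [-10, 10]: {4, 5, 6, 7, 8, 9, 10}.

Counting them gives 7 values.

Answer: 7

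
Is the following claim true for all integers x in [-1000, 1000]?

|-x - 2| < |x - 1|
The claim fails at x = 0:
x = 0: LHS = |-0 - 2| = |-2| = 2, RHS = |0 - 1| = |-1| = 1; 2 < 1 — FAILS

Because a single integer refutes it, the statement is false.

Answer: False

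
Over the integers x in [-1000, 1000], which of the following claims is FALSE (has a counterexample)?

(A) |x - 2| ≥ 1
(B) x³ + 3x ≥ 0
(A) x = 2: LHS = |2 - 2| = |0| = 0; 0 ≥ 1 — FAILS
(B) x = -1: LHS = (-1)³ + 3·(-1) = -4; -4 ≥ 0 — FAILS

Answer: Both A and B are false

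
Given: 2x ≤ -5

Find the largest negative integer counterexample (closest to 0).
Testing negative integers from -1 downward:
x = -1: LHS = 2·(-1) = -2; -2 ≤ -5 — FAILS  ← closest negative counterexample to 0

Answer: x = -1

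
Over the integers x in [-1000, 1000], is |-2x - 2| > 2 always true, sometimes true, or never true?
Holds at x = 1: LHS = |-2·1 - 2| = |-4| = 4; 4 > 2 — holds
Fails at x = 0: LHS = |-2·0 - 2| = |-2| = 2; 2 > 2 — FAILS
It is satisfied by some integers in the range but not all.

Answer: Sometimes true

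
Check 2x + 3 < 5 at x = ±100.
x = 100: LHS = 2·100 + 3 = 203; 203 < 5 — FAILS
x = -100: LHS = 2·(-100) + 3 = -197; -197 < 5 — holds

Answer: Partially: fails for x = 100, holds for x = -100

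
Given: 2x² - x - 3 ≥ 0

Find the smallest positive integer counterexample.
Testing positive integers:
x = 1: LHS = 2·1² - 1 - 3 = -2; -2 ≥ 0 — FAILS  ← smallest positive counterexample

Answer: x = 1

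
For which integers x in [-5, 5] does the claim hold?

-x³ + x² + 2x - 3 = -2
Track d = LHS − RHS over the integers in [-5, 5]. Equality would need d = 0, but d changes sign only between consecutive integers, jumping over 0:
x = -2: LHS = -(-2)³ + (-2)² + 2·(-2) - 3 = 5; 5 = -2 — FAILS  (d = 7)
x = -1: LHS = -(-1)³ + (-1)² + 2·(-1) - 3 = -3; -3 = -2 — FAILS  (d = -1)
x = 0: LHS = -0³ + 0² + 2·0 - 3 = -3; -3 = -2 — FAILS  (d = -1)
x = 1: LHS = -1³ + 1² + 2·1 - 3 = -1; -1 = -2 — FAILS  (d = 1)
x = 1: LHS = -1³ + 1² + 2·1 - 3 = -1; -1 = -2 — FAILS  (d = 1)
x = 2: LHS = -2³ + 2² + 2·2 - 3 = -3; -3 = -2 — FAILS  (d = -1)
Away from these crossings d keeps a constant sign, and checking every integer in [-5, 5] confirms d ≠ 0 throughout. Hence the two sides are never equal, so the claimed relation (=) fails for every integer in [-5, 5].

Answer: None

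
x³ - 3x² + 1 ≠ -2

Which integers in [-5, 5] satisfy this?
Track d = LHS − RHS over the integers in [-5, 5]. Equality would need d = 0, but d changes sign only between consecutive integers, jumping over 0:
x = -1: LHS = (-1)³ - 3·(-1)² + 1 = -3; -3 ≠ -2 — holds  (d = -1)
x = 0: LHS = 0³ - 3·0² + 1 = 1; 1 ≠ -2 — holds  (d = 3)
x = 1: LHS = 1³ - 3·1² + 1 = -1; -1 ≠ -2 — holds  (d = 1)
x = 2: LHS = 2³ - 3·2² + 1 = -3; -3 ≠ -2 — holds  (d = -1)
x = 2: LHS = 2³ - 3·2² + 1 = -3; -3 ≠ -2 — holds  (d = -1)
x = 3: LHS = 3³ - 3·3² + 1 = 1; 1 ≠ -2 — holds  (d = 3)
Away from these crossings d keeps a constant sign, and checking every integer in [-5, 5] confirms d ≠ 0 throughout. Hence the two sides are never equal, so the relation holds for every integer in [-5, 5].

Answer: All integers in [-5, 5]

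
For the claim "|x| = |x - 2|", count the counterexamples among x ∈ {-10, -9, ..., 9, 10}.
Counterexamples in [-10, 10]: {-10, -9, -8, -7, -6, -5, -4, -3, -2, -1, 0, 2, 3, 4, 5, 6, 7, 8, 9, 10}.

Counting them gives 20 values.

Answer: 20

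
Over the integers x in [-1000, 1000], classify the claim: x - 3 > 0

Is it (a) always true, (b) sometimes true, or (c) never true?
Holds at x = 4: LHS = 4 - 3 = 1; 1 > 0 — holds
Fails at x = 0: LHS = 0 - 3 = -3; -3 > 0 — FAILS
It is satisfied by some integers in the range but not all.

Answer: Sometimes true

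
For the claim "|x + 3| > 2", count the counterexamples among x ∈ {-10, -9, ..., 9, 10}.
Counterexamples in [-10, 10]: {-5, -4, -3, -2, -1}.

Counting them gives 5 values.

Answer: 5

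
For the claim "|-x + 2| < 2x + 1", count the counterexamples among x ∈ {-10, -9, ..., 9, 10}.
Counterexamples in [-10, 10]: {-10, -9, -8, -7, -6, -5, -4, -3, -2, -1, 0}.

Counting them gives 11 values.

Answer: 11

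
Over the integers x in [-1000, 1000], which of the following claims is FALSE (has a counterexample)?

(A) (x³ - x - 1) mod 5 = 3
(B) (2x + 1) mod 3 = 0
(A) x = 0: LHS = (0³ - 0 - 1) mod 5 = (-1) mod 5 = 4; 4 = 3 — FAILS
(B) x = 0: LHS = (2·0 + 1) mod 3 = 1 mod 3 = 1; 1 = 0 — FAILS

Answer: Both A and B are false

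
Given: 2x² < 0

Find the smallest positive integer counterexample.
Testing positive integers:
x = 1: LHS = 2·1² = 2; 2 < 0 — FAILS  ← smallest positive counterexample

Answer: x = 1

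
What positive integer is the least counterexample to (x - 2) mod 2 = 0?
Testing positive integers:
x = 1: LHS = (1 - 2) mod 2 = (-1) mod 2 = 1; 1 = 0 — FAILS  ← smallest positive counterexample

Answer: x = 1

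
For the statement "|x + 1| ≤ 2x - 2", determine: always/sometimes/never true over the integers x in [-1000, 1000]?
Holds at x = 3: LHS = |3 + 1| = |4| = 4, RHS = 2·3 - 2 = 4; 4 ≤ 4 — holds
Fails at x = 0: LHS = |0 + 1| = |1| = 1, RHS = 2·0 - 2 = -2; 1 ≤ -2 — FAILS
It is satisfied by some integers in the range but not all.

Answer: Sometimes true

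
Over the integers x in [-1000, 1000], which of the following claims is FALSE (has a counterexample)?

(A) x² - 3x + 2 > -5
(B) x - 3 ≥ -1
(A) Over all integers in [-1000, 1000], LHS − RHS is smallest at x = 1, where it equals 5:
x = 1: LHS = 1² - 3·1 + 2 = 0; 0 > -5 — holds
At the ends of the range:
x = -1000: LHS = (-1000)² - 3·(-1000) + 2 = 1003002; 1003002 > -5 — holds
x = 1000: LHS = 1000² - 3·1000 + 2 = 997002; 997002 > -5 — holds
Hence LHS − RHS is never zero or negative, i.e. LHS > RHS throughout, so the relation holds for every integer in [-1000, 1000].

(B) x = 0: LHS = 0 - 3 = -3; -3 ≥ -1 — FAILS

Only (B) has a counterexample.

Answer: B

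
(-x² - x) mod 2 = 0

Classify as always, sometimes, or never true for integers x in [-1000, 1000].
For a polynomial with integer coefficients, its value mod 2 depends only on x mod 2, so it suffices to check one representative of each residue class, x = 0, 1:
x = 0: LHS = (-0² - 0) mod 2 = 0 mod 2 = 0; 0 = 0 — holds
x = 1: LHS = (-1² - 1) mod 2 = (-2) mod 2 = 0; 0 = 0 — holds
The relation holds in every residue class, so the relation holds for every integer in [-1000, 1000].

No counterexample exists.

Answer: Always true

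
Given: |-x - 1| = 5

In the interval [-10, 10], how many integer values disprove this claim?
Counterexamples in [-10, 10]: {-10, -9, -8, -7, -5, -4, -3, -2, -1, 0, 1, 2, 3, 5, 6, 7, 8, 9, 10}.

Counting them gives 19 values.

Answer: 19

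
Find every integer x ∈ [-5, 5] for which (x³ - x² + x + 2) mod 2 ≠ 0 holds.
Holds for: {-5, -3, -1, 1, 3, 5}
Fails for: {-4, -2, 0, 2, 4}

Answer: {-5, -3, -1, 1, 3, 5}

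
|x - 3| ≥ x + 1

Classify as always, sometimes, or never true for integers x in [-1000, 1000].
Holds at x = 0: LHS = |0 - 3| = |-3| = 3, RHS = 0 + 1 = 1; 3 ≥ 1 — holds
Fails at x = 2: LHS = |2 - 3| = |-1| = 1, RHS = 2 + 1 = 3; 1 ≥ 3 — FAILS
It is satisfied by some integers in the range but not all.

Answer: Sometimes true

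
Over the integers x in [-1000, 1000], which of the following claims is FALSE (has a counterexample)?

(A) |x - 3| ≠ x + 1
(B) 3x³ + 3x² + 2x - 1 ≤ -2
(A) x = 1: LHS = |1 - 3| = |-2| = 2, RHS = 1 + 1 = 2; 2 ≠ 2 — FAILS
(B) x = 0: LHS = 3·0³ + 3·0² + 2·0 - 1 = -1; -1 ≤ -2 — FAILS

Answer: Both A and B are false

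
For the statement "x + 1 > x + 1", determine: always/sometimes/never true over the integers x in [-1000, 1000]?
Over all integers in [-1000, 1000], LHS − RHS is largest at x = 0, where it equals 0:
x = 0: LHS = 0 + 1 = 1, RHS = 0 + 1 = 1; 1 > 1 — FAILS
At the ends of the range:
x = -1000: LHS = (-1000) + 1 = -999, RHS = (-1000) + 1 = -999; -999 > -999 — FAILS
x = 1000: LHS = 1000 + 1 = 1001, RHS = 1000 + 1 = 1001; 1001 > 1001 — FAILS
Hence LHS − RHS is never positive, i.e. LHS ≤ RHS throughout, so the claimed relation (>) fails for every integer in [-1000, 1000].

No integer in the range satisfies it.

Answer: Never true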